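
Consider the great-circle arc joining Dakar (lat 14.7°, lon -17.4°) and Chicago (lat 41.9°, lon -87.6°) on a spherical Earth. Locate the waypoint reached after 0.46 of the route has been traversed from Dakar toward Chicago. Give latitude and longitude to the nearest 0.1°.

Write both endpoints as unit vectors p₁, p₂ with components (cos φ cos λ, cos φ sin λ, sin φ).
The central angle between the endpoints is δ = arccos(p₁·p₂) ≈ 1.145 rad (65.6°).
Interpolate at f = 0.46 with slerp weights a = sin((1−f)δ)/sin δ ≈ 0.636, b = sin(fδ)/sin δ ≈ 0.552.
p = a·p₁ + b·p₂ ≈ (0.605, -0.595, 0.530); φ = arcsin(p_z) ≈ 32.01°, λ = atan2(p_y, p_x) ≈ -44.52°.

≈ lat 32.0°, lon -44.5°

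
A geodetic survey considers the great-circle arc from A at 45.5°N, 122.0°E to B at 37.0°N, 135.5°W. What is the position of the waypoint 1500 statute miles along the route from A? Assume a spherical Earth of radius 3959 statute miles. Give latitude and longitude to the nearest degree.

≈ 54°N, 153°E

Convert each endpoint to a unit vector on the sphere (x = cos φ cos λ, y = cos φ sin λ, z = sin φ).
The central angle between the endpoints is δ = arccos(p₁·p₂) ≈ 1.258 rad (72.1°). The total great-circle distance is δ·R ≈ 1.258 × 3959 ≈ 4979 mi, so the target fraction is f = 1500/4979 ≈ 0.301.
Interpolate at f ≈ 0.301 with slerp weights a = sin((1−f)δ)/sin δ ≈ 0.809, b = sin(fδ)/sin δ ≈ 0.389.
p = a·p₁ + b·p₂ ≈ (-0.522, 0.263, 0.811); φ = arcsin(p_z) ≈ 54.21°, λ = atan2(p_y, p_x) ≈ 153.23°.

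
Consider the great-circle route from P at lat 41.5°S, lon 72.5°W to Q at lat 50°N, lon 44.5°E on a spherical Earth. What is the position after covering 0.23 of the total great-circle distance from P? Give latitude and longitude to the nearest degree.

≈ lat 20°S, lon 45°W

Write both endpoints as unit vectors p₁, p₂ with components (cos φ cos λ, cos φ sin λ, sin φ).
The central angle between the endpoints is δ = arccos(p₁·p₂) ≈ 2.384 rad (136.6°).
Interpolate at f = 0.23 with slerp weights a = sin((1−f)δ)/sin δ ≈ 1.404, b = sin(fδ)/sin δ ≈ 0.758.
p = a·p₁ + b·p₂ ≈ (0.664, -0.661, -0.350); φ = arcsin(p_z) ≈ -20.46°, λ = atan2(p_y, p_x) ≈ -44.90°.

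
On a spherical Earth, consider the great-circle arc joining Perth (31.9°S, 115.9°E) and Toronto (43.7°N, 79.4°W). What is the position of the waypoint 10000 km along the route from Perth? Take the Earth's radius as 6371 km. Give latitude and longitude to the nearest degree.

Write both endpoints as unit vectors p₁, p₂ with components (cos φ cos λ, cos φ sin λ, sin φ).
The central angle between the endpoints is δ = arccos(p₁·p₂) ≈ 2.848 rad (163.2°). The total great-circle distance is δ·R ≈ 2.848 × 6371 ≈ 18142 km, so the target fraction is f = 10000/18142 ≈ 0.551.
Interpolate at f ≈ 0.551 with slerp weights a = sin((1−f)δ)/sin δ ≈ 3.305, b = sin(fδ)/sin δ ≈ 3.452.
p = a·p₁ + b·p₂ ≈ (-0.766, 0.071, 0.638); φ = arcsin(p_z) ≈ 39.67°, λ = atan2(p_y, p_x) ≈ 174.71°.

≈ 40°N, 175°E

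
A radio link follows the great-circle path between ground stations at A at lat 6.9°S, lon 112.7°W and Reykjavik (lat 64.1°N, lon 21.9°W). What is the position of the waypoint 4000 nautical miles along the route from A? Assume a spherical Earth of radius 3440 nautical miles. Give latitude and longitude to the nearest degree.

≈ lat 50°N, lon 73°W

Convert each endpoint to a unit vector on the sphere (x = cos φ cos λ, y = cos φ sin λ, z = sin φ).
The central angle between the endpoints is δ = arccos(p₁·p₂) ≈ 1.685 rad (96.6°). The total great-circle distance is δ·R ≈ 1.685 × 3440 ≈ 5797 nmi, so the target fraction is f = 4000/5797 ≈ 0.690.
Interpolate at f ≈ 0.690 with slerp weights a = sin((1−f)δ)/sin δ ≈ 0.502, b = sin(fδ)/sin δ ≈ 0.924.
p = a·p₁ + b·p₂ ≈ (0.182, -0.610, 0.771); φ = arcsin(p_z) ≈ 50.43°, λ = atan2(p_y, p_x) ≈ -73.40°.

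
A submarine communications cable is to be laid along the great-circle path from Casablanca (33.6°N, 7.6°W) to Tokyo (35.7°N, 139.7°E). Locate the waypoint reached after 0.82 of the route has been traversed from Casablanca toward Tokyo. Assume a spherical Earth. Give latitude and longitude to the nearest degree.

Write both endpoints as unit vectors p₁, p₂ with components (cos φ cos λ, cos φ sin λ, sin φ).
The central angle between the endpoints is δ = arccos(p₁·p₂) ≈ 1.820 rad (104.3°).
Interpolate at f = 0.82 with slerp weights a = sin((1−f)δ)/sin δ ≈ 0.332, b = sin(fδ)/sin δ ≈ 1.029.
p = a·p₁ + b·p₂ ≈ (-0.363, 0.504, 0.784); φ = arcsin(p_z) ≈ 51.62°, λ = atan2(p_y, p_x) ≈ 125.78°.

≈ (52°N, 126°E)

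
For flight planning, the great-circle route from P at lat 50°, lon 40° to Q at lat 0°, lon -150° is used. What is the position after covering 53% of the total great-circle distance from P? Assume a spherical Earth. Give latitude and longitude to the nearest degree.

≈ lat 60°, lon -164°

Write both endpoints as unit vectors p₁, p₂ with components (cos φ cos λ, cos φ sin λ, sin φ).
The central angle between the endpoints is δ = arccos(p₁·p₂) ≈ 2.256 rad (129.3°).
Interpolate at f = 0.53 with slerp weights a = sin((1−f)δ)/sin δ ≈ 1.127, b = sin(fδ)/sin δ ≈ 1.202.
p = a·p₁ + b·p₂ ≈ (-0.486, -0.135, 0.863); φ = arcsin(p_z) ≈ 59.71°, λ = atan2(p_y, p_x) ≈ -164.44°.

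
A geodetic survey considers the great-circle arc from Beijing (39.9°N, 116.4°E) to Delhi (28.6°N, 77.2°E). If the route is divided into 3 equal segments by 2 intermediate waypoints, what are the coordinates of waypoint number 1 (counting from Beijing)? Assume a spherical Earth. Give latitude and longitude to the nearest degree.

≈ 38°N, 102°E

From cos δ = sin φ₁ sin φ₂ + cos φ₁ cos φ₂ cos Δλ, the central angle is δ ≈ 0.593 rad (34.0°).
Interpolate at f = 1/3 with slerp weights a = sin((1−f)δ)/sin δ ≈ 0.689, b = sin(fδ)/sin δ ≈ 0.351.
p = a·p₁ + b·p₂ ≈ (-0.167, 0.774, 0.610); φ = arcsin(p_z) ≈ 37.61°, λ = atan2(p_y, p_x) ≈ 102.15°.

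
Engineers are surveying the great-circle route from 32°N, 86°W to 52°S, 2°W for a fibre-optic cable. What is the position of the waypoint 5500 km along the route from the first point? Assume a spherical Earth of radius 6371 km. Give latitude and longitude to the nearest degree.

The haversine formula gives a central angle δ ≈ 1.942 rad (111.3°) between the endpoints. The total great-circle distance is δ·R ≈ 1.942 × 6371 ≈ 12374 km, so the target fraction is f = 5500/12374 ≈ 0.444.
Interpolate at f ≈ 0.444 with slerp weights a = sin((1−f)δ)/sin δ ≈ 0.946, b = sin(fδ)/sin δ ≈ 0.816.
p = a·p₁ + b·p₂ ≈ (0.558, -0.818, -0.141); φ = arcsin(p_z) ≈ -8.13°, λ = atan2(p_y, p_x) ≈ -55.70°.

≈ 8°S, 56°W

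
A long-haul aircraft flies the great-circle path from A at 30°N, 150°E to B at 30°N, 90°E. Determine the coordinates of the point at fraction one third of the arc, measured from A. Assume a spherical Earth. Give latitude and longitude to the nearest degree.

≈ 33°N, 130°E

Convert each endpoint to a unit vector on the sphere (x = cos φ cos λ, y = cos φ sin λ, z = sin φ).
The central angle between the endpoints is δ = arccos(p₁·p₂) ≈ 0.896 rad (51.3°).
Interpolate at f = 1/3 with slerp weights a = sin((1−f)δ)/sin δ ≈ 0.720, b = sin(fδ)/sin δ ≈ 0.377.
p = a·p₁ + b·p₂ ≈ (-0.540, 0.638, 0.549); φ = arcsin(p_z) ≈ 33.27°, λ = atan2(p_y, p_x) ≈ 130.25°.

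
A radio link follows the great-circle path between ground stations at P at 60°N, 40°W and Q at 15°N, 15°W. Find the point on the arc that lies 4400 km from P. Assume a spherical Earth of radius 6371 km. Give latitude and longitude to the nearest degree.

≈ 24°N, 18°W

The haversine formula gives a central angle δ ≈ 0.848 rad (48.6°) between the endpoints. The total great-circle distance is δ·R ≈ 0.848 × 6371 ≈ 5399 km, so the target fraction is f = 4400/5399 ≈ 0.815.
Interpolate at f ≈ 0.815 with slerp weights a = sin((1−f)δ)/sin δ ≈ 0.208, b = sin(fδ)/sin δ ≈ 0.850.
p = a·p₁ + b·p₂ ≈ (0.873, -0.279, 0.400); φ = arcsin(p_z) ≈ 23.60°, λ = atan2(p_y, p_x) ≈ -17.75°.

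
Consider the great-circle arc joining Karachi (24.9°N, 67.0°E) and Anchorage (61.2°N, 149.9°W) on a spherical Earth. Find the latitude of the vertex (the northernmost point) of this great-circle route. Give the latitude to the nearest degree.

The great circle lies in the plane with unit normal n̂ = (p₁ × p₂)/|p₁ × p₂|.
Here n̂_z ≈ +0.262; the vertex latitude is φ_max = arccos|n̂_z| ≈ 74.8°.
Check via Clairaut: cos φ_max = |cos φ₁| · sin C = cos(24.9°)·sin(16.8°) ≈ 0.262, again giving ≈ 74.8°.

≈ 75°N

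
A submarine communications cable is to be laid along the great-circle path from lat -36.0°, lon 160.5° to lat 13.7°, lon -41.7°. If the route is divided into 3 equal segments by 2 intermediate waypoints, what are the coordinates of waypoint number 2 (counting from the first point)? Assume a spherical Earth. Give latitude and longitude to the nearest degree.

≈ lat -26°, lon -73°

Convert each endpoint to a unit vector on the sphere (x = cos φ cos λ, y = cos φ sin λ, z = sin φ).
The central angle between the endpoints is δ = arccos(p₁·p₂) ≈ 2.620 rad (150.1°).
Interpolate at f = 2/3 with slerp weights a = sin((1−f)δ)/sin δ ≈ 1.538, b = sin(fδ)/sin δ ≈ 1.975.
p = a·p₁ + b·p₂ ≈ (0.260, -0.861, -0.436); φ = arcsin(p_z) ≈ -25.85°, λ = atan2(p_y, p_x) ≈ -73.19°.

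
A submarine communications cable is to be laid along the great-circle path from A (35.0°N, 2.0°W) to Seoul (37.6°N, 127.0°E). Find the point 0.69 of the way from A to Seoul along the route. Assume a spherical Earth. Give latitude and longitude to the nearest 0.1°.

Convert each endpoint to a unit vector on the sphere (x = cos φ cos λ, y = cos φ sin λ, z = sin φ).
The central angle between the endpoints is δ = arccos(p₁·p₂) ≈ 1.629 rad (93.4°).
Interpolate at f = 0.69 with slerp weights a = sin((1−f)δ)/sin δ ≈ 0.485, b = sin(fδ)/sin δ ≈ 0.903.
p = a·p₁ + b·p₂ ≈ (-0.034, 0.558, 0.829); φ = arcsin(p_z) ≈ 56.02°, λ = atan2(p_y, p_x) ≈ 93.49°.

≈ (56.0°N, 93.5°E)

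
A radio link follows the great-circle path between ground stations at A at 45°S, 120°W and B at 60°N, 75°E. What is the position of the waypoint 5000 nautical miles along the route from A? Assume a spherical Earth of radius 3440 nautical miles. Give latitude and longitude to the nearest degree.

≈ 33°N, 151°W

From cos δ = sin φ₁ sin φ₂ + cos φ₁ cos φ₂ cos Δλ, the central angle is δ ≈ 2.837 rad (162.5°). The total great-circle distance is δ·R ≈ 2.837 × 3440 ≈ 9758 nmi, so the target fraction is f = 5000/9758 ≈ 0.512.
Interpolate at f ≈ 0.512 with slerp weights a = sin((1−f)δ)/sin δ ≈ 3.273, b = sin(fδ)/sin δ ≈ 3.308.
p = a·p₁ + b·p₂ ≈ (-0.729, -0.406, 0.551); φ = arcsin(p_z) ≈ 33.43°, λ = atan2(p_y, p_x) ≈ -150.86°.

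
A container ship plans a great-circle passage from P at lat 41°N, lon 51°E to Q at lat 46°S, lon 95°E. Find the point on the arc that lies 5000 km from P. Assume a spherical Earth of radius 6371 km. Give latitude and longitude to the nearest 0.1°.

≈ lat 0.1°S, lon 71.0°E

The haversine formula gives a central angle δ ≈ 1.666 rad (95.4°) between the endpoints. The total great-circle distance is δ·R ≈ 1.666 × 6371 ≈ 10612 km, so the target fraction is f = 5000/10612 ≈ 0.471.
Interpolate at f ≈ 0.471 with slerp weights a = sin((1−f)δ)/sin δ ≈ 0.775, b = sin(fδ)/sin δ ≈ 0.710.
p = a·p₁ + b·p₂ ≈ (0.325, 0.946, -0.002); φ = arcsin(p_z) ≈ -0.13°, λ = atan2(p_y, p_x) ≈ 71.03°.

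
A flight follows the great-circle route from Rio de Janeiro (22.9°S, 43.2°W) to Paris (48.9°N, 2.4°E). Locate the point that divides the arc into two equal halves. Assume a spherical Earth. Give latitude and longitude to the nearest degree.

≈ (14°N, 24°W)

Write both endpoints as unit vectors p₁, p₂ with components (cos φ cos λ, cos φ sin λ, sin φ).
The central angle between the endpoints is δ = arccos(p₁·p₂) ≈ 1.440 rad (82.5°).
Interpolate at f = 1/2 with slerp weights a = sin((1−f)δ)/sin δ ≈ 0.665, b = sin(fδ)/sin δ ≈ 0.665.
p = a·p₁ + b·p₂ ≈ (0.883, -0.401, 0.242); φ = arcsin(p_z) ≈ 14.03°, λ = atan2(p_y, p_x) ≈ -24.42°.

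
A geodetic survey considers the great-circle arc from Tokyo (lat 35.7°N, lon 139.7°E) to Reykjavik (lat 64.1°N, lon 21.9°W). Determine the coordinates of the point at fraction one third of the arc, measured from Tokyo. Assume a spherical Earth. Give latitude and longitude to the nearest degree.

≈ lat 62°N, lon 132°E

The haversine formula gives a central angle δ ≈ 1.381 rad (79.1°) between the endpoints.
Interpolate at f = 1/3 with slerp weights a = sin((1−f)δ)/sin δ ≈ 0.811, b = sin(fδ)/sin δ ≈ 0.452.
p = a·p₁ + b·p₂ ≈ (-0.319, 0.352, 0.880); φ = arcsin(p_z) ≈ 61.65°, λ = atan2(p_y, p_x) ≈ 132.15°.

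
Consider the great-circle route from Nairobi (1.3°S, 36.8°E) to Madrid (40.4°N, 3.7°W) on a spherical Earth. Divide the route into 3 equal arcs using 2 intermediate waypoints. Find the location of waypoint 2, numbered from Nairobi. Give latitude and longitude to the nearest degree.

Convert each endpoint to a unit vector on the sphere (x = cos φ cos λ, y = cos φ sin λ, z = sin φ).
The central angle between the endpoints is δ = arccos(p₁·p₂) ≈ 0.971 rad (55.7°).
Interpolate at f = 2/3 with slerp weights a = sin((1−f)δ)/sin δ ≈ 0.385, b = sin(fδ)/sin δ ≈ 0.731.
p = a·p₁ + b·p₂ ≈ (0.864, 0.195, 0.465); φ = arcsin(p_z) ≈ 27.70°, λ = atan2(p_y, p_x) ≈ 12.71°.

≈ (28°N, 13°E)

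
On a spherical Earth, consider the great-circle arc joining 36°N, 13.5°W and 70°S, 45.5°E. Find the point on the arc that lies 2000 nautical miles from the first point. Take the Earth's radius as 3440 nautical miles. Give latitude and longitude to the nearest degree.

≈ 4°N, 3°W

Write both endpoints as unit vectors p₁, p₂ with components (cos φ cos λ, cos φ sin λ, sin φ).
The central angle between the endpoints is δ = arccos(p₁·p₂) ≈ 1.993 rad (114.2°). The total great-circle distance is δ·R ≈ 1.993 × 3440 ≈ 6856 nmi, so the target fraction is f = 2000/6856 ≈ 0.292.
Interpolate at f ≈ 0.292 with slerp weights a = sin((1−f)δ)/sin δ ≈ 1.082, b = sin(fδ)/sin δ ≈ 0.602.
p = a·p₁ + b·p₂ ≈ (0.996, -0.058, 0.070); φ = arcsin(p_z) ≈ 4.04°, λ = atan2(p_y, p_x) ≈ -3.31°.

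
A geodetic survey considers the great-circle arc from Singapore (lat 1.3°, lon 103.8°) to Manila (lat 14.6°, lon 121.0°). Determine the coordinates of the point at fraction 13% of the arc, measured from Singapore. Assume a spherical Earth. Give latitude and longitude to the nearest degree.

Write both endpoints as unit vectors p₁, p₂ with components (cos φ cos λ, cos φ sin λ, sin φ).
The central angle between the endpoints is δ = arccos(p₁·p₂) ≈ 0.377 rad (21.6°).
Interpolate at f = 0.13 with slerp weights a = sin((1−f)δ)/sin δ ≈ 0.875, b = sin(fδ)/sin δ ≈ 0.133.
p = a·p₁ + b·p₂ ≈ (-0.275, 0.960, 0.053); φ = arcsin(p_z) ≈ 3.06°, λ = atan2(p_y, p_x) ≈ 105.99°.

≈ lat 3°, lon 106°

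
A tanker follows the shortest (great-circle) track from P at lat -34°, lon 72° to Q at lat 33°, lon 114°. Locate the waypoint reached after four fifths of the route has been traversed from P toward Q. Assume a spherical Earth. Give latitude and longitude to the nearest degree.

≈ lat 20°, lon 105°

From cos δ = sin φ₁ sin φ₂ + cos φ₁ cos φ₂ cos Δλ, the central angle is δ ≈ 1.357 rad (77.8°).
Interpolate at f = 4/5 with slerp weights a = sin((1−f)δ)/sin δ ≈ 0.274, b = sin(fδ)/sin δ ≈ 0.905.
p = a·p₁ + b·p₂ ≈ (-0.238, 0.910, 0.340); φ = arcsin(p_z) ≈ 19.85°, λ = atan2(p_y, p_x) ≈ 104.69°.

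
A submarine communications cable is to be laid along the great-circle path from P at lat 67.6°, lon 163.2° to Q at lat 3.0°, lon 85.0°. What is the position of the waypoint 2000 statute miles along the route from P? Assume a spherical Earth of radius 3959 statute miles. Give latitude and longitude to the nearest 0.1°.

≈ lat 51.0°, lon 113.9°

Write both endpoints as unit vectors p₁, p₂ with components (cos φ cos λ, cos φ sin λ, sin φ).
The central angle between the endpoints is δ = arccos(p₁·p₂) ≈ 1.444 rad (82.7°). The total great-circle distance is δ·R ≈ 1.444 × 3959 ≈ 5718 mi, so the target fraction is f = 2000/5718 ≈ 0.350.
Interpolate at f ≈ 0.350 with slerp weights a = sin((1−f)δ)/sin δ ≈ 0.814, b = sin(fδ)/sin δ ≈ 0.488.
p = a·p₁ + b·p₂ ≈ (-0.254, 0.575, 0.778); φ = arcsin(p_z) ≈ 51.05°, λ = atan2(p_y, p_x) ≈ 113.86°.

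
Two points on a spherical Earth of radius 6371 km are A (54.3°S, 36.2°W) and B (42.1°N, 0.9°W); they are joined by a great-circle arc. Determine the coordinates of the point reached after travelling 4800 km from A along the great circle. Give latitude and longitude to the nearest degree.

From cos δ = sin φ₁ sin φ₂ + cos φ₁ cos φ₂ cos Δλ, the central angle is δ ≈ 1.763 rad (101.0°). The total great-circle distance is δ·R ≈ 1.763 × 6371 ≈ 11232 km, so the target fraction is f = 4800/11232 ≈ 0.427.
Interpolate at f ≈ 0.427 with slerp weights a = sin((1−f)δ)/sin δ ≈ 0.863, b = sin(fδ)/sin δ ≈ 0.697.
p = a·p₁ + b·p₂ ≈ (0.923, -0.305, -0.233); φ = arcsin(p_z) ≈ -13.48°, λ = atan2(p_y, p_x) ≈ -18.30°.

≈ (13°S, 18°W)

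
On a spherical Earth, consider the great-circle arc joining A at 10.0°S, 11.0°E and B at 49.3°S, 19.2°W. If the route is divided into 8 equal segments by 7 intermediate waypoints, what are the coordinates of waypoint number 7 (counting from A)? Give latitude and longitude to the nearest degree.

The haversine formula gives a central angle δ ≈ 0.814 rad (46.6°) between the endpoints.
Interpolate at f = 7/8 with slerp weights a = sin((1−f)δ)/sin δ ≈ 0.140, b = sin(fδ)/sin δ ≈ 0.899.
p = a·p₁ + b·p₂ ≈ (0.689, -0.167, -0.706); φ = arcsin(p_z) ≈ -44.89°, λ = atan2(p_y, p_x) ≈ -13.59°.

≈ 45°S, 14°W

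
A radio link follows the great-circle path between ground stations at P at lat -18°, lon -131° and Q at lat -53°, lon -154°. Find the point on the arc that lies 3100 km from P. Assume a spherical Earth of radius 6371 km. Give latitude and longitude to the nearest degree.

≈ lat -43°, lon -145°

Write both endpoints as unit vectors p₁, p₂ with components (cos φ cos λ, cos φ sin λ, sin φ).
The central angle between the endpoints is δ = arccos(p₁·p₂) ≈ 0.686 rad (39.3°). The total great-circle distance is δ·R ≈ 0.686 × 6371 ≈ 4372 km, so the target fraction is f = 3100/4372 ≈ 0.709.
Interpolate at f ≈ 0.709 with slerp weights a = sin((1−f)δ)/sin δ ≈ 0.313, b = sin(fδ)/sin δ ≈ 0.738.
p = a·p₁ + b·p₂ ≈ (-0.594, -0.419, -0.686); φ = arcsin(p_z) ≈ -43.32°, λ = atan2(p_y, p_x) ≈ -144.80°.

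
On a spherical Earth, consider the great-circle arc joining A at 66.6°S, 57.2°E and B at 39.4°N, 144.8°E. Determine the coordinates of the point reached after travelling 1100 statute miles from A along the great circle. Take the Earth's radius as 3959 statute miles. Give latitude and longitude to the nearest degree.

≈ 58°S, 86°E

Write both endpoints as unit vectors p₁, p₂ with components (cos φ cos λ, cos φ sin λ, sin φ).
The central angle between the endpoints is δ = arccos(p₁·p₂) ≈ 2.177 rad (124.7°). The total great-circle distance is δ·R ≈ 2.177 × 3959 ≈ 8618 mi, so the target fraction is f = 1100/8618 ≈ 0.128.
Interpolate at f ≈ 0.128 with slerp weights a = sin((1−f)δ)/sin δ ≈ 1.152, b = sin(fδ)/sin δ ≈ 0.334.
p = a·p₁ + b·p₂ ≈ (0.037, 0.533, -0.845); φ = arcsin(p_z) ≈ -57.69°, λ = atan2(p_y, p_x) ≈ 86.02°.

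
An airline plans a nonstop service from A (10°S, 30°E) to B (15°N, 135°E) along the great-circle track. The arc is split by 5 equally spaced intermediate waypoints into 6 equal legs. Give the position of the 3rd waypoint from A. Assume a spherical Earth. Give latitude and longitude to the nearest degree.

Convert each endpoint to a unit vector on the sphere (x = cos φ cos λ, y = cos φ sin λ, z = sin φ).
The central angle between the endpoints is δ = arccos(p₁·p₂) ≈ 1.866 rad (106.9°).
Interpolate at f = 3/6 with slerp weights a = sin((1−f)δ)/sin δ ≈ 0.840, b = sin(fδ)/sin δ ≈ 0.840.
p = a·p₁ + b·p₂ ≈ (0.143, 0.987, 0.072); φ = arcsin(p_z) ≈ 4.10°, λ = atan2(p_y, p_x) ≈ 81.78°.

≈ (4°N, 82°E)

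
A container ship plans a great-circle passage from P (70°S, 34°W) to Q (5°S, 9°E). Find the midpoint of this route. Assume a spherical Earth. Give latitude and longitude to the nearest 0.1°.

Write both endpoints as unit vectors p₁, p₂ with components (cos φ cos λ, cos φ sin λ, sin φ).
The central angle between the endpoints is δ = arccos(p₁·p₂) ≈ 1.233 rad (70.7°).
Interpolate at f = 1/2 with slerp weights a = sin((1−f)δ)/sin δ ≈ 0.613, b = sin(fδ)/sin δ ≈ 0.613.
p = a·p₁ + b·p₂ ≈ (0.777, -0.022, -0.629); φ = arcsin(p_z) ≈ -39.00°, λ = atan2(p_y, p_x) ≈ -1.60°.

≈ (39.0°S, 1.6°W)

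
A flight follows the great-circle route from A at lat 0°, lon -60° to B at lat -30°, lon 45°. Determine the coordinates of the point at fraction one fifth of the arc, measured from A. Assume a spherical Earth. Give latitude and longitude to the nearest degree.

From cos δ = sin φ₁ sin φ₂ + cos φ₁ cos φ₂ cos Δλ, the central angle is δ ≈ 1.797 rad (103.0°).
Interpolate at f = 1/5 with slerp weights a = sin((1−f)δ)/sin δ ≈ 1.017, b = sin(fδ)/sin δ ≈ 0.361.
p = a·p₁ + b·p₂ ≈ (0.729, -0.660, -0.180); φ = arcsin(p_z) ≈ -10.40°, λ = atan2(p_y, p_x) ≈ -42.13°.

≈ lat -10°, lon -42°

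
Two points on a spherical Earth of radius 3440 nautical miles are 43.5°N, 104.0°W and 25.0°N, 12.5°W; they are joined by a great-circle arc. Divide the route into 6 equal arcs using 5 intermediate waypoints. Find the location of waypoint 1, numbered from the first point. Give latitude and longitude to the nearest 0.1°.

≈ 46.4°N, 87.0°W

Convert each endpoint to a unit vector on the sphere (x = cos φ cos λ, y = cos φ sin λ, z = sin φ).
The central angle between the endpoints is δ = arccos(p₁·p₂) ≈ 1.294 rad (74.1°).
Interpolate at f = 1/6 with slerp weights a = sin((1−f)δ)/sin δ ≈ 0.916, b = sin(fδ)/sin δ ≈ 0.222.
p = a·p₁ + b·p₂ ≈ (0.036, -0.688, 0.725); φ = arcsin(p_z) ≈ 46.43°, λ = atan2(p_y, p_x) ≈ -87.00°.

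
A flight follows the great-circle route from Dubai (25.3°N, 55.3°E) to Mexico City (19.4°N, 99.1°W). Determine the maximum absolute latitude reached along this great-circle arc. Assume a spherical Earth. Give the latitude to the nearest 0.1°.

The great circle lies in the plane with unit normal n̂ = (p₁ × p₂)/|p₁ × p₂|.
Here n̂_z ≈ -0.473; the vertex latitude is φ_max = arccos|n̂_z| ≈ 61.8°.

≈ 61.8°N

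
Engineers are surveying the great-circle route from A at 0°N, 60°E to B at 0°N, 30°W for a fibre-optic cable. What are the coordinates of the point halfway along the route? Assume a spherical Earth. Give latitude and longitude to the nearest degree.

From cos δ = sin φ₁ sin φ₂ + cos φ₁ cos φ₂ cos Δλ, the central angle is δ ≈ 1.571 rad (90.0°).
Interpolate at f = 1/2 with slerp weights a = sin((1−f)δ)/sin δ ≈ 0.707, b = sin(fδ)/sin δ ≈ 0.707.
p = a·p₁ + b·p₂ ≈ (0.966, 0.259, 0.000); φ = arcsin(p_z) ≈ 0.00°, λ = atan2(p_y, p_x) ≈ 15.00°.

≈ 0°N, 15°E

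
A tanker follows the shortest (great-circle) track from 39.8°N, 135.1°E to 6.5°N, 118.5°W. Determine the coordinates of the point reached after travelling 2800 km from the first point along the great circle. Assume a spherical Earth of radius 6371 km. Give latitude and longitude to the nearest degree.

Write both endpoints as unit vectors p₁, p₂ with components (cos φ cos λ, cos φ sin λ, sin φ).
The central angle between the endpoints is δ = arccos(p₁·p₂) ≈ 1.714 rad (98.2°). The total great-circle distance is δ·R ≈ 1.714 × 6371 ≈ 10922 km, so the target fraction is f = 2800/10922 ≈ 0.256.
Interpolate at f ≈ 0.256 with slerp weights a = sin((1−f)δ)/sin δ ≈ 0.966, b = sin(fδ)/sin δ ≈ 0.430.
p = a·p₁ + b·p₂ ≈ (-0.730, 0.149, 0.667); φ = arcsin(p_z) ≈ 41.86°, λ = atan2(p_y, p_x) ≈ 168.48°.

≈ 42°N, 168°E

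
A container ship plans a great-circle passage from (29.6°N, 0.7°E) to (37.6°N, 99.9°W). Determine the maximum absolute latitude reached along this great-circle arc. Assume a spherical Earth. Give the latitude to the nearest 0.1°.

The great circle lies in the plane with unit normal n̂ = (p₁ × p₂)/|p₁ × p₂|.
Here n̂_z ≈ -0.688; the vertex latitude is φ_max = arccos|n̂_z| ≈ 46.6°.
Check via Clairaut: cos φ_max = |cos φ₁| · sin C = cos(29.6°)·sin(52.3°) ≈ 0.688, again giving ≈ 46.6°.

≈ 46.6°N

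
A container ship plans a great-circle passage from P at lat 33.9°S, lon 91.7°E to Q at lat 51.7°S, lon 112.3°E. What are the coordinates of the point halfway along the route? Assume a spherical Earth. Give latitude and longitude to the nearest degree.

Convert each endpoint to a unit vector on the sphere (x = cos φ cos λ, y = cos φ sin λ, z = sin φ).
The central angle between the endpoints is δ = arccos(p₁·p₂) ≈ 0.405 rad (23.2°).
Interpolate at f = 1/2 with slerp weights a = sin((1−f)δ)/sin δ ≈ 0.510, b = sin(fδ)/sin δ ≈ 0.510.
p = a·p₁ + b·p₂ ≈ (-0.133, 0.716, -0.685); φ = arcsin(p_z) ≈ -43.25°, λ = atan2(p_y, p_x) ≈ 100.49°.

≈ lat 43°S, lon 100°E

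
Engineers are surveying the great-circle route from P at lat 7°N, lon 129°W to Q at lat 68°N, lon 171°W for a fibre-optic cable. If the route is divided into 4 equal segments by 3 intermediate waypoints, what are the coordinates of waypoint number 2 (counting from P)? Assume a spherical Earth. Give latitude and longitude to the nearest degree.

The haversine formula gives a central angle δ ≈ 1.171 rad (67.1°) between the endpoints.
Interpolate at f = 2/4 with slerp weights a = sin((1−f)δ)/sin δ ≈ 0.600, b = sin(fδ)/sin δ ≈ 0.600.
p = a·p₁ + b·p₂ ≈ (-0.597, -0.498, 0.629); φ = arcsin(p_z) ≈ 39.00°, λ = atan2(p_y, p_x) ≈ -140.16°.

≈ lat 39°N, lon 140°W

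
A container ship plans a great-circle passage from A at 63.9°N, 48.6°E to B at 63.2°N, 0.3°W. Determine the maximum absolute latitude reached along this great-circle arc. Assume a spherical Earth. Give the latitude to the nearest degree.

The great circle lies in the plane with unit normal n̂ = (p₁ × p₂)/|p₁ × p₂|.
Here n̂_z ≈ -0.412; the vertex latitude is φ_max = arccos|n̂_z| ≈ 65.7°.

≈ 66°N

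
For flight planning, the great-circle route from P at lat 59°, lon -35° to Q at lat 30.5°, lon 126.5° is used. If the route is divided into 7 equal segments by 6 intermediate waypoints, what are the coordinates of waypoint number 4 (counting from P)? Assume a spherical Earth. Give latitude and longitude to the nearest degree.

≈ lat 68°, lon 111°

Convert each endpoint to a unit vector on the sphere (x = cos φ cos λ, y = cos φ sin λ, z = sin φ).
The central angle between the endpoints is δ = arccos(p₁·p₂) ≈ 1.557 rad (89.2°).
Interpolate at f = 4/7 with slerp weights a = sin((1−f)δ)/sin δ ≈ 0.619, b = sin(fδ)/sin δ ≈ 0.777.
p = a·p₁ + b·p₂ ≈ (-0.137, 0.355, 0.925); φ = arcsin(p_z) ≈ 67.62°, λ = atan2(p_y, p_x) ≈ 111.10°.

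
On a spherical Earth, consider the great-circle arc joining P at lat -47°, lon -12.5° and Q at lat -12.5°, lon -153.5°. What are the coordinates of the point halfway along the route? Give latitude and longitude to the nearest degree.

The haversine formula gives a central angle δ ≈ 1.938 rad (111.0°) between the endpoints.
Interpolate at f = 1/2 with slerp weights a = sin((1−f)δ)/sin δ ≈ 0.883, b = sin(fδ)/sin δ ≈ 0.883.
p = a·p₁ + b·p₂ ≈ (-0.184, -0.515, -0.837); φ = arcsin(p_z) ≈ -56.84°, λ = atan2(p_y, p_x) ≈ -109.62°.

≈ lat -57°, lon -110°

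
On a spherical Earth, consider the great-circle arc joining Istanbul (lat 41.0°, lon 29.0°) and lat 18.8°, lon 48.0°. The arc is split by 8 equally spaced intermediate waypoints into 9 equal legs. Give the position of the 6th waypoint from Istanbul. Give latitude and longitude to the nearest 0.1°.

Write both endpoints as unit vectors p₁, p₂ with components (cos φ cos λ, cos φ sin λ, sin φ).
The central angle between the endpoints is δ = arccos(p₁·p₂) ≈ 0.480 rad (27.5°).
Interpolate at f = 6/9 with slerp weights a = sin((1−f)δ)/sin δ ≈ 0.345, b = sin(fδ)/sin δ ≈ 0.681.
p = a·p₁ + b·p₂ ≈ (0.659, 0.605, 0.446); φ = arcsin(p_z) ≈ 26.48°, λ = atan2(p_y, p_x) ≈ 42.57°.

≈ lat 26.5°, lon 42.6°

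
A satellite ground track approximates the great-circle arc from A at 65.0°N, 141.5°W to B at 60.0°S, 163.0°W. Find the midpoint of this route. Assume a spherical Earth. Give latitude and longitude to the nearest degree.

Write both endpoints as unit vectors p₁, p₂ with components (cos φ cos λ, cos φ sin λ, sin φ).
The central angle between the endpoints is δ = arccos(p₁·p₂) ≈ 2.200 rad (126.0°).
Interpolate at f = 1/2 with slerp weights a = sin((1−f)δ)/sin δ ≈ 1.102, b = sin(fδ)/sin δ ≈ 1.102.
p = a·p₁ + b·p₂ ≈ (-0.891, -0.451, 0.044); φ = arcsin(p_z) ≈ 2.54°, λ = atan2(p_y, p_x) ≈ -153.16°.

≈ 3°N, 153°W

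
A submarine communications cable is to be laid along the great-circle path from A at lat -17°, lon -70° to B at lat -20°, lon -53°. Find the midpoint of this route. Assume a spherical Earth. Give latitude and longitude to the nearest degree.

From cos δ = sin φ₁ sin φ₂ + cos φ₁ cos φ₂ cos Δλ, the central angle is δ ≈ 0.286 rad (16.4°).
Interpolate at f = 1/2 with slerp weights a = sin((1−f)δ)/sin δ ≈ 0.505, b = sin(fδ)/sin δ ≈ 0.505.
p = a·p₁ + b·p₂ ≈ (0.451, -0.833, -0.320); φ = arcsin(p_z) ≈ -18.69°, λ = atan2(p_y, p_x) ≈ -61.58°.

≈ lat -19°, lon -62°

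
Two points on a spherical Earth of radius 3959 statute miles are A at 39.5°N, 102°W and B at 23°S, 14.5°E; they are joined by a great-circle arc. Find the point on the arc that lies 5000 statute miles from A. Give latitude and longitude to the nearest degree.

Convert each endpoint to a unit vector on the sphere (x = cos φ cos λ, y = cos φ sin λ, z = sin φ).
The central angle between the endpoints is δ = arccos(p₁·p₂) ≈ 2.172 rad (124.4°). The total great-circle distance is δ·R ≈ 2.172 × 3959 ≈ 8598 mi, so the target fraction is f = 5000/8598 ≈ 0.582.
Interpolate at f ≈ 0.582 with slerp weights a = sin((1−f)δ)/sin δ ≈ 0.956, b = sin(fδ)/sin δ ≈ 1.155.
p = a·p₁ + b·p₂ ≈ (0.876, -0.456, 0.157); φ = arcsin(p_z) ≈ 9.02°, λ = atan2(p_y, p_x) ≈ -27.47°.

≈ 9°N, 27°W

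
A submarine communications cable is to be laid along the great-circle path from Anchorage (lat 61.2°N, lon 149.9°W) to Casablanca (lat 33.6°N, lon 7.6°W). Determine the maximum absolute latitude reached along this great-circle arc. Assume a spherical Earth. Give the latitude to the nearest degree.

The great circle lies in the plane with unit normal n̂ = (p₁ × p₂)/|p₁ × p₂|.
Here n̂_z ≈ +0.249; the vertex latitude is φ_max = arccos|n̂_z| ≈ 75.6°.
Check via Clairaut: cos φ_max = |cos φ₁| · sin C = cos(61.2°)·sin(31.1°) ≈ 0.249, again giving ≈ 75.6°.

≈ 76°N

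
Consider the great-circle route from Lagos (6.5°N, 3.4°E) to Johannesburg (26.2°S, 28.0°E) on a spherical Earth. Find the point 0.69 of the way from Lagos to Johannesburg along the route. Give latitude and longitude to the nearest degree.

≈ 16°S, 20°E

Write both endpoints as unit vectors p₁, p₂ with components (cos φ cos λ, cos φ sin λ, sin φ).
The central angle between the endpoints is δ = arccos(p₁·p₂) ≈ 0.707 rad (40.5°).
Interpolate at f = 0.69 with slerp weights a = sin((1−f)δ)/sin δ ≈ 0.335, b = sin(fδ)/sin δ ≈ 0.722.
p = a·p₁ + b·p₂ ≈ (0.904, 0.324, -0.281); φ = arcsin(p_z) ≈ -16.30°, λ = atan2(p_y, p_x) ≈ 19.71°.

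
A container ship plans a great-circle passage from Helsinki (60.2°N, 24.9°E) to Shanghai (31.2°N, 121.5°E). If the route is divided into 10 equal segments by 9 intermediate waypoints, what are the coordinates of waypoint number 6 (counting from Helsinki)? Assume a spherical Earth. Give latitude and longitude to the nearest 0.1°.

≈ (51.8°N, 98.6°E)

From cos δ = sin φ₁ sin φ₂ + cos φ₁ cos φ₂ cos Δλ, the central angle is δ ≈ 1.159 rad (66.4°).
Interpolate at f = 6/10 with slerp weights a = sin((1−f)δ)/sin δ ≈ 0.488, b = sin(fδ)/sin δ ≈ 0.699.
p = a·p₁ + b·p₂ ≈ (-0.092, 0.612, 0.785); φ = arcsin(p_z) ≈ 51.77°, λ = atan2(p_y, p_x) ≈ 98.60°.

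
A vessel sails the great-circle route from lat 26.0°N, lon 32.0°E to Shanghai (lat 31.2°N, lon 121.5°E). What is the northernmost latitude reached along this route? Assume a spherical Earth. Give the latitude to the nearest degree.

≈ 38°N

The great circle lies in the plane with unit normal n̂ = (p₁ × p₂)/|p₁ × p₂|.
Here n̂_z ≈ +0.791; the vertex latitude is φ_max = arccos|n̂_z| ≈ 37.8°.
Check via Clairaut: cos φ_max = |cos φ₁| · sin C = cos(26.0°)·sin(61.6°) ≈ 0.791, again giving ≈ 37.8°.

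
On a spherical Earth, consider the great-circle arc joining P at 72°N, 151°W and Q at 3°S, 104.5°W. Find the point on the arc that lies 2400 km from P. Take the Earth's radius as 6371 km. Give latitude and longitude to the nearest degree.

≈ 54°N, 124°W

Write both endpoints as unit vectors p₁, p₂ with components (cos φ cos λ, cos φ sin λ, sin φ).
The central angle between the endpoints is δ = arccos(p₁·p₂) ≈ 1.407 rad (80.6°). The total great-circle distance is δ·R ≈ 1.407 × 6371 ≈ 8967 km, so the target fraction is f = 2400/8967 ≈ 0.268.
Interpolate at f ≈ 0.268 with slerp weights a = sin((1−f)δ)/sin δ ≈ 0.869, b = sin(fδ)/sin δ ≈ 0.373.
p = a·p₁ + b·p₂ ≈ (-0.328, -0.491, 0.807); φ = arcsin(p_z) ≈ 53.82°, λ = atan2(p_y, p_x) ≈ -123.77°.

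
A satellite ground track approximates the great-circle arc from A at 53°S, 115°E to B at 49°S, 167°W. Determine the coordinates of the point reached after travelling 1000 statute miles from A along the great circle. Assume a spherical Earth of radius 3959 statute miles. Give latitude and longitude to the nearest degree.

≈ 58°S, 139°E

From cos δ = sin φ₁ sin φ₂ + cos φ₁ cos φ₂ cos Δλ, the central angle is δ ≈ 0.816 rad (46.8°). The total great-circle distance is δ·R ≈ 0.816 × 3959 ≈ 3232 mi, so the target fraction is f = 1000/3232 ≈ 0.309.
Interpolate at f ≈ 0.309 with slerp weights a = sin((1−f)δ)/sin δ ≈ 0.733, b = sin(fδ)/sin δ ≈ 0.343.
p = a·p₁ + b·p₂ ≈ (-0.406, 0.349, -0.845); φ = arcsin(p_z) ≈ -57.62°, λ = atan2(p_y, p_x) ≈ 139.27°.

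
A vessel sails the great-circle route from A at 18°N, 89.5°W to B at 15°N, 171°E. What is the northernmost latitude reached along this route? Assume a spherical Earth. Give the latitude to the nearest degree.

The great circle lies in the plane with unit normal n̂ = (p₁ × p₂)/|p₁ × p₂|.
Here n̂_z ≈ -0.908; the vertex latitude is φ_max = arccos|n̂_z| ≈ 24.7°.
Check via Clairaut: cos φ_max = |cos φ₁| · sin C = cos(18.0°)·sin(72.8°) ≈ 0.908, again giving ≈ 24.7°.

≈ 25°N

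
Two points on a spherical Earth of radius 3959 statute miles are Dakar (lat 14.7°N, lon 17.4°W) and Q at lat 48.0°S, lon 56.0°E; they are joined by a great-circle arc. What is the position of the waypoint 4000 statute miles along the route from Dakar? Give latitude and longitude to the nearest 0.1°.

From cos δ = sin φ₁ sin φ₂ + cos φ₁ cos φ₂ cos Δλ, the central angle is δ ≈ 1.574 rad (90.2°). The total great-circle distance is δ·R ≈ 1.574 × 3959 ≈ 6233 mi, so the target fraction is f = 4000/6233 ≈ 0.642.
Interpolate at f ≈ 0.642 with slerp weights a = sin((1−f)δ)/sin δ ≈ 0.535, b = sin(fδ)/sin δ ≈ 0.847.
p = a·p₁ + b·p₂ ≈ (0.810, 0.315, -0.494); φ = arcsin(p_z) ≈ -29.59°, λ = atan2(p_y, p_x) ≈ 21.25°.

≈ lat 29.6°S, lon 21.3°E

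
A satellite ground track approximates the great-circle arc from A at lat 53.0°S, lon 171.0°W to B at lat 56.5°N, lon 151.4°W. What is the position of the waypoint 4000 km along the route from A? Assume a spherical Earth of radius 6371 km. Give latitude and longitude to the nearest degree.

≈ lat 17°S, lon 164°W

Write both endpoints as unit vectors p₁, p₂ with components (cos φ cos λ, cos φ sin λ, sin φ).
The central angle between the endpoints is δ = arccos(p₁·p₂) ≈ 1.932 rad (110.7°). The total great-circle distance is δ·R ≈ 1.932 × 6371 ≈ 12306 km, so the target fraction is f = 4000/12306 ≈ 0.325.
Interpolate at f ≈ 0.325 with slerp weights a = sin((1−f)δ)/sin δ ≈ 1.031, b = sin(fδ)/sin δ ≈ 0.628.
p = a·p₁ + b·p₂ ≈ (-0.917, -0.263, -0.300); φ = arcsin(p_z) ≈ -17.45°, λ = atan2(p_y, p_x) ≈ -164.00°.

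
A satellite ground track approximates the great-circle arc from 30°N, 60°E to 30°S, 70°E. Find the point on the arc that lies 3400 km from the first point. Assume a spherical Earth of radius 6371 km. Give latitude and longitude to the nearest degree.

≈ 0°N, 65°E

Convert each endpoint to a unit vector on the sphere (x = cos φ cos λ, y = cos φ sin λ, z = sin φ).
The central angle between the endpoints is δ = arccos(p₁·p₂) ≈ 1.060 rad (60.8°). The total great-circle distance is δ·R ≈ 1.060 × 6371 ≈ 6755 km, so the target fraction is f = 3400/6755 ≈ 0.503.
Interpolate at f ≈ 0.503 with slerp weights a = sin((1−f)δ)/sin δ ≈ 0.576, b = sin(fδ)/sin δ ≈ 0.583.
p = a·p₁ + b·p₂ ≈ (0.422, 0.907, -0.003); φ = arcsin(p_z) ≈ -0.20°, λ = atan2(p_y, p_x) ≈ 65.03°.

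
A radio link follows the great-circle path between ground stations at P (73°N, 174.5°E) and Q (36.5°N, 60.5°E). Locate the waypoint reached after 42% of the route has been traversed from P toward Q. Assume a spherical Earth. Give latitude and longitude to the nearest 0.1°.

Write both endpoints as unit vectors p₁, p₂ with components (cos φ cos λ, cos φ sin λ, sin φ).
The central angle between the endpoints is δ = arccos(p₁·p₂) ≈ 1.078 rad (61.8°).
Interpolate at f = 0.42 with slerp weights a = sin((1−f)δ)/sin δ ≈ 0.664, b = sin(fδ)/sin δ ≈ 0.497.
p = a·p₁ + b·p₂ ≈ (0.003, 0.366, 0.931); φ = arcsin(p_z) ≈ 68.53°, λ = atan2(p_y, p_x) ≈ 89.50°.

≈ (68.5°N, 89.5°E)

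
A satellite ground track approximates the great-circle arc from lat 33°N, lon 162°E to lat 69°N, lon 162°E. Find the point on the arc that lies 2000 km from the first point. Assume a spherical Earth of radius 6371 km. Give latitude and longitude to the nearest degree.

≈ lat 51°N, lon 162°E

The haversine formula gives a central angle δ ≈ 0.628 rad (36.0°) between the endpoints. The total great-circle distance is δ·R ≈ 0.628 × 6371 ≈ 4003 km, so the target fraction is f = 2000/4003 ≈ 0.500.
Interpolate at f ≈ 0.500 with slerp weights a = sin((1−f)δ)/sin δ ≈ 0.526, b = sin(fδ)/sin δ ≈ 0.525.
p = a·p₁ + b·p₂ ≈ (-0.599, 0.195, 0.777); φ = arcsin(p_z) ≈ 50.99°, λ = atan2(p_y, p_x) ≈ 162.00°.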